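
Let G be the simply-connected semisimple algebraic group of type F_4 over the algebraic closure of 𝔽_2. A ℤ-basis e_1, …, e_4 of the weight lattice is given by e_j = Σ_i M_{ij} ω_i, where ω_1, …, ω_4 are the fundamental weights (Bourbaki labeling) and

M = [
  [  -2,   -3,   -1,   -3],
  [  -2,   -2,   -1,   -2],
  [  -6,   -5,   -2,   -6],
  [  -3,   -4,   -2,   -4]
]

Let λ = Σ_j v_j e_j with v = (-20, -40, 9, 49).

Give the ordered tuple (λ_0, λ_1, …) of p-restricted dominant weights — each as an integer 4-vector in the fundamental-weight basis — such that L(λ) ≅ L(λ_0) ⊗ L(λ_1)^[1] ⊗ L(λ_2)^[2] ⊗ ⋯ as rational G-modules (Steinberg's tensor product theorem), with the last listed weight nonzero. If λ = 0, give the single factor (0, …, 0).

Change of basis e → ω: c = M·v where v = (-20, -40, 9, 49):
  c_1 = (-2)·(-20) + (-3)·(-40) + (-1)·(9) + (-3)·(49) = 4
  c_2 = (-2)·(-20) + (-2)·(-40) + (-1)·(9) + (-2)·(49) = 13
  c_3 = (-6)·(-20) + (-5)·(-40) + (-2)·(9) + (-6)·(49) = 8
  c_4 = (-3)·(-20) + (-4)·(-40) + (-2)·(9) + (-4)·(49) = 6
Writing each c_i in base p = 2:
  c_1 = 4 = 0·2^0 + 0·2^1 + 1·2^2
  c_2 = 13 = 1·2^0 + 0·2^1 + 1·2^2 + 1·2^3
  c_3 = 8 = 0·2^0 + 0·2^1 + 0·2^2 + 1·2^3
  c_4 = 6 = 0·2^0 + 1·2^1 + 1·2^2
Factor λ_0 = (0, 1, 0, 0)
Factor λ_1 = (0, 0, 0, 1)
Factor λ_2 = (1, 1, 0, 1)
Factor λ_3 = (0, 1, 1, 0)

((0, 1, 0, 0), (0, 0, 0, 1), (1, 1, 0, 1), (0, 1, 1, 0))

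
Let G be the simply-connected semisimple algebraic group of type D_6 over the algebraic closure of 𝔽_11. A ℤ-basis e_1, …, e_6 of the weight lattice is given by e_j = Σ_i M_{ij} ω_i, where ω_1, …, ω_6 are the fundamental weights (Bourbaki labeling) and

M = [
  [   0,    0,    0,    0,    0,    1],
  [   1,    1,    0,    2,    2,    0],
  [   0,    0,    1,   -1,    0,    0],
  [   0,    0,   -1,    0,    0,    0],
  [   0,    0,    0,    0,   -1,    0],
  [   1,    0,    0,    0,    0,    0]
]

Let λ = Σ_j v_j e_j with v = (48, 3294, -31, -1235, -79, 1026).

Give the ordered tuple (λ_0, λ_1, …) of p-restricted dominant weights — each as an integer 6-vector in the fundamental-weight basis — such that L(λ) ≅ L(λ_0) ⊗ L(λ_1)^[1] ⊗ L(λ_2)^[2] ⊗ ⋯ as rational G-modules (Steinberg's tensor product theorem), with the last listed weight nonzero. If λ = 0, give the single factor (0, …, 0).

((3, 10, 5, 9, 2, 4), (5, 9, 10, 2, 7, 4), (8, 5, 9, 0, 0, 0))

ω-coordinates c = M·v, v = (48, 3294, -31, -1235, -79, 1026):
  c_1 = 0·48 + 0·3294 + (0)·(-31) + (0)·(-1235) + (0)·(-79) + 1·1026 = 1026
  c_2 = 1·48 + 1·3294 + (0)·(-31) + (2)·(-1235) + (2)·(-79) + 0·1026 = 714
  c_3 = 0·48 + 0·3294 + (1)·(-31) + (-1)·(-1235) + (0)·(-79) + 0·1026 = 1204
  c_4 = 0·48 + 0·3294 + (-1)·(-31) + (0)·(-1235) + (0)·(-79) + 0·1026 = 31
  c_5 = 0·48 + 0·3294 + (0)·(-31) + (0)·(-1235) + (-1)·(-79) + 0·1026 = 79
  c_6 = 1·48 + 0·3294 + (0)·(-31) + (0)·(-1235) + (0)·(-79) + 0·1026 = 48
p = 11; digits c_i = Σ_j d_{ij}·11^j, 0 ≤ d_{ij} < 11:
  c_1 = 1026 = 3·11^0 + 5·11^1 + 8·11^2
  c_2 = 714 = 10·11^0 + 9·11^1 + 5·11^2
  c_3 = 1204 = 5·11^0 + 10·11^1 + 9·11^2
  c_4 = 31 = 9·11^0 + 2·11^1
  c_5 = 79 = 2·11^0 + 7·11^1
  c_6 = 48 = 4·11^0 + 4·11^1
Factor λ_0 = (3, 10, 5, 9, 2, 4)
Factor λ_1 = (5, 9, 10, 2, 7, 4)
Factor λ_2 = (8, 5, 9, 0, 0, 0)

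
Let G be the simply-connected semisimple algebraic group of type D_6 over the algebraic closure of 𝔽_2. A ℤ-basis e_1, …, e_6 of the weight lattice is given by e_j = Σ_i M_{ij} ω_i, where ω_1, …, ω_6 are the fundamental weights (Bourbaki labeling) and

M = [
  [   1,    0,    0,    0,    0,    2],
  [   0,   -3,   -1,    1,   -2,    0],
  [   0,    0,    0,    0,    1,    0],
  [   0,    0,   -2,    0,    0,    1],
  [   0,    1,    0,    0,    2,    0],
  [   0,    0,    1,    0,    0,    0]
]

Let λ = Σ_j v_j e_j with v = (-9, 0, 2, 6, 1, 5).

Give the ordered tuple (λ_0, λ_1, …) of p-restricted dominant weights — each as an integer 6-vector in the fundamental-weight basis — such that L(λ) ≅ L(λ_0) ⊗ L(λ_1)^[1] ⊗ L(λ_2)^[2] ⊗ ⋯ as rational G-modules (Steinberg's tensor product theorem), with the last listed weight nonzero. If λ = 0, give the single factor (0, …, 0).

Converting to the ω-basis (c_i = row i of M dotted with v = (-9, 0, 2, 6, 1, 5)):
  c_1 = (1)·(-9) + (0)·(0) + (0)·(2) + (0)·(6) + (0)·(1) + (2)·(5) = 1
  c_2 = (0)·(-9) + (-3)·(0) + (-1)·(2) + (1)·(6) + (-2)·(1) + (0)·(5) = 2
  c_3 = (0)·(-9) + (0)·(0) + (0)·(2) + (0)·(6) + (1)·(1) + (0)·(5) = 1
  c_4 = (0)·(-9) + (0)·(0) + (-2)·(2) + (0)·(6) + (0)·(1) + (1)·(5) = 1
  c_5 = (0)·(-9) + (1)·(0) + (0)·(2) + (0)·(6) + (2)·(1) + (0)·(5) = 2
  c_6 = (0)·(-9) + (0)·(0) + (1)·(2) + (0)·(6) + (0)·(1) + (0)·(5) = 2
Base-2 expansion of each c_i:
  c_1 = 1 = 1·2^0
  c_2 = 2 = 0·2^0 + 1·2^1
  c_3 = 1 = 1·2^0
  c_4 = 1 = 1·2^0
  c_5 = 2 = 0·2^0 + 1·2^1
  c_6 = 2 = 0·2^0 + 1·2^1
λ_0 = (1, 0, 1, 1, 0, 0)
λ_1 = (0, 1, 0, 0, 1, 1)

((1, 0, 1, 1, 0, 0), (0, 1, 0, 0, 1, 1))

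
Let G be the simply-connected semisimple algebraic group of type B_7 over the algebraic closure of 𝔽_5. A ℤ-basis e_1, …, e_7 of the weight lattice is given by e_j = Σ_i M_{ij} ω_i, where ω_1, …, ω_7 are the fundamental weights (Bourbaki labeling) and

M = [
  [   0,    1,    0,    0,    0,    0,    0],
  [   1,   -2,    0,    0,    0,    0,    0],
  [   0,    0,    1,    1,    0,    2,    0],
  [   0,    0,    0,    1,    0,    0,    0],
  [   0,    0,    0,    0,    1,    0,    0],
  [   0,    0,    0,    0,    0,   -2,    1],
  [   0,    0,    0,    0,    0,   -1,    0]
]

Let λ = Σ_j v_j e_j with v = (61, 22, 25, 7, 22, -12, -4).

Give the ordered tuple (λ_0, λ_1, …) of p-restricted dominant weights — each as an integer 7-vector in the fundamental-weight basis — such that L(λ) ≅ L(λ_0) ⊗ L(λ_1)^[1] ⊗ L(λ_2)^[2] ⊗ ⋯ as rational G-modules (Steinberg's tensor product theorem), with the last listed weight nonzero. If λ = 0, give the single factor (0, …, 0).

Converting to the ω-basis (c_i = row i of M dotted with v = (61, 22, 25, 7, 22, -12, -4)):
  c_1 = (0)·(61) + (1)·(22) + (0)·(25) + (0)·(7) + (0)·(22) + (0)·(-12) + (0)·(-4) = 22
  c_2 = (1)·(61) + (-2)·(22) + (0)·(25) + (0)·(7) + (0)·(22) + (0)·(-12) + (0)·(-4) = 17
  c_3 = (0)·(61) + (0)·(22) + (1)·(25) + (1)·(7) + (0)·(22) + (2)·(-12) + (0)·(-4) = 8
  c_4 = (0)·(61) + (0)·(22) + (0)·(25) + (1)·(7) + (0)·(22) + (0)·(-12) + (0)·(-4) = 7
  c_5 = (0)·(61) + (0)·(22) + (0)·(25) + (0)·(7) + (1)·(22) + (0)·(-12) + (0)·(-4) = 22
  c_6 = (0)·(61) + (0)·(22) + (0)·(25) + (0)·(7) + (0)·(22) + (-2)·(-12) + (1)·(-4) = 20
  c_7 = (0)·(61) + (0)·(22) + (0)·(25) + (0)·(7) + (0)·(22) + (-1)·(-12) + (0)·(-4) = 12
Base-5 expansion of each c_i:
  c_1 = 22 = 2·5^0 + 4·5^1
  c_2 = 17 = 2·5^0 + 3·5^1
  c_3 = 8 = 3·5^0 + 1·5^1
  c_4 = 7 = 2·5^0 + 1·5^1
  c_5 = 22 = 2·5^0 + 4·5^1
  c_6 = 20 = 0·5^0 + 4·5^1
  c_7 = 12 = 2·5^0 + 2·5^1
p-restricted factor λ_0 = (2, 2, 3, 2, 2, 0, 2)
p-restricted factor λ_1 = (4, 3, 1, 1, 4, 4, 2)

((2, 2, 3, 2, 2, 0, 2), (4, 3, 1, 1, 4, 4, 2))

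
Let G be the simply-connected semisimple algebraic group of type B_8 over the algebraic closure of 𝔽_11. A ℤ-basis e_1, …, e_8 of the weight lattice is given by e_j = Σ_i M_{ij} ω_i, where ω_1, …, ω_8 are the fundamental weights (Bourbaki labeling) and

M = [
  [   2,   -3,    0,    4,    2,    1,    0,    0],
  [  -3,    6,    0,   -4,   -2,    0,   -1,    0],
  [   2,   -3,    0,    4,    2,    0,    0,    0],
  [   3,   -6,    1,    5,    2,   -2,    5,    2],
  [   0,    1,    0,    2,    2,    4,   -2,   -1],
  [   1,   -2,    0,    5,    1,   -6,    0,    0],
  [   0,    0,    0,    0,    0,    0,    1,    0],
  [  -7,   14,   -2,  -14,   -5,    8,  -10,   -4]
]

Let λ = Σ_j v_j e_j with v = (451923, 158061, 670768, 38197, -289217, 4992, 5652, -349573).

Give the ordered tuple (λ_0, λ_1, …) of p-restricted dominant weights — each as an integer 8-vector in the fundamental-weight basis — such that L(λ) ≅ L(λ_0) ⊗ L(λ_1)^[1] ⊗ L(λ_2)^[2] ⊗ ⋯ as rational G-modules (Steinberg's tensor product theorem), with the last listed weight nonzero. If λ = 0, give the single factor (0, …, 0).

ω-coordinates c = M·v, v = (451923, 158061, 670768, 38197, -289217, 4992, 5652, -349573):
  c_1 = 2·451923 + (-3)·(158061) + 0·670768 + 4·38197 + (2)·(-289217) + 1·4992 + 0·5652 + (0)·(-349573) = 9009
  c_2 = (-3)·(451923) + 6·158061 + 0·670768 + (-4)·(38197) + (-2)·(-289217) + 0·4992 + (-1)·(5652) + (0)·(-349573) = 12591
  c_3 = 2·451923 + (-3)·(158061) + 0·670768 + 4·38197 + (2)·(-289217) + 0·4992 + 0·5652 + (0)·(-349573) = 4017
  c_4 = 3·451923 + (-6)·(158061) + 1·670768 + 5·38197 + (2)·(-289217) + (-2)·(4992) + 5·5652 + (2)·(-349573) = 9852
  c_5 = 0·451923 + 1·158061 + 0·670768 + 2·38197 + (2)·(-289217) + 4·4992 + (-2)·(5652) + (-1)·(-349573) = 14258
  c_6 = 1·451923 + (-2)·(158061) + 0·670768 + 5·38197 + (1)·(-289217) + (-6)·(4992) + 0·5652 + (0)·(-349573) = 7617
  c_7 = 0·451923 + 0·158061 + 0·670768 + 0·38197 + (0)·(-289217) + 0·4992 + 1·5652 + (0)·(-349573) = 5652
  c_8 = (-7)·(451923) + 14·158061 + (-2)·(670768) + (-14)·(38197) + (-5)·(-289217) + 8·4992 + (-10)·(5652) + (-4)·(-349573) = 892
Writing each c_i in base p = 11:
  c_1 = 9009 = 0·11^0 + 5·11^1 + 8·11^2 + 6·11^3
  c_2 = 12591 = 7·11^0 + 0·11^1 + 5·11^2 + 9·11^3
  c_3 = 4017 = 2·11^0 + 2·11^1 + 0·11^2 + 3·11^3
  c_4 = 9852 = 7·11^0 + 4·11^1 + 4·11^2 + 7·11^3
  c_5 = 14258 = 2·11^0 + 9·11^1 + 7·11^2 + 10·11^3
  c_6 = 7617 = 5·11^0 + 10·11^1 + 7·11^2 + 5·11^3
  c_7 = 5652 = 9·11^0 + 7·11^1 + 2·11^2 + 4·11^3
  c_8 = 892 = 1·11^0 + 4·11^1 + 7·11^2
p-restricted factor λ_0 = (0, 7, 2, 7, 2, 5, 9, 1)
p-restricted factor λ_1 = (5, 0, 2, 4, 9, 10, 7, 4)
p-restricted factor λ_2 = (8, 5, 0, 4, 7, 7, 2, 7)
p-restricted factor λ_3 = (6, 9, 3, 7, 10, 5, 4, 0)

((0, 7, 2, 7, 2, 5, 9, 1), (5, 0, 2, 4, 9, 10, 7, 4), (8, 5, 0, 4, 7, 7, 2, 7), (6, 9, 3, 7, 10, 5, 4, 0))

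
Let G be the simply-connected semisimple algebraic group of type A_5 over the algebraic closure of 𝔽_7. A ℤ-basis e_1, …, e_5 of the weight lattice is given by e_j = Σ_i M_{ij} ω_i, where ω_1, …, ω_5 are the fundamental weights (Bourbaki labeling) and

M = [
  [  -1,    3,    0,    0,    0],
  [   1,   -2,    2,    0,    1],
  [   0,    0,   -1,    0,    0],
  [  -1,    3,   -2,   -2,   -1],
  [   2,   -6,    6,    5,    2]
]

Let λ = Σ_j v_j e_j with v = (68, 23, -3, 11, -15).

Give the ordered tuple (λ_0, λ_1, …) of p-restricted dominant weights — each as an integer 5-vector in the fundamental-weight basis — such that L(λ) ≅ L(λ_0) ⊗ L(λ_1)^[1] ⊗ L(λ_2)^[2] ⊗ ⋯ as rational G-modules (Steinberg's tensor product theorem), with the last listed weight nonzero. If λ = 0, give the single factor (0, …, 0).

ω-coordinates c = M·v, v = (68, 23, -3, 11, -15):
  c_1 = -1*68 + 3*23 + 0*-3 + 0*11 + 0*-15 = 1
  c_2 = 1*68 + -2*23 + 2*-3 + 0*11 + 1*-15 = 1
  c_3 = 0*68 + 0*23 + -1*-3 + 0*11 + 0*-15 = 3
  c_4 = -1*68 + 3*23 + -2*-3 + -2*11 + -1*-15 = 0
  c_5 = 2*68 + -6*23 + 6*-3 + 5*11 + 2*-15 = 5
Base-7 expansion of each c_i:
  c_1 = 1 = 1·7^0
  c_2 = 1 = 1·7^0
  c_3 = 3 = 3·7^0
  c_4 = 0
  c_5 = 5 = 5·7^0
Factor λ_0 = (1, 1, 3, 0, 5)

((1, 1, 3, 0, 5),)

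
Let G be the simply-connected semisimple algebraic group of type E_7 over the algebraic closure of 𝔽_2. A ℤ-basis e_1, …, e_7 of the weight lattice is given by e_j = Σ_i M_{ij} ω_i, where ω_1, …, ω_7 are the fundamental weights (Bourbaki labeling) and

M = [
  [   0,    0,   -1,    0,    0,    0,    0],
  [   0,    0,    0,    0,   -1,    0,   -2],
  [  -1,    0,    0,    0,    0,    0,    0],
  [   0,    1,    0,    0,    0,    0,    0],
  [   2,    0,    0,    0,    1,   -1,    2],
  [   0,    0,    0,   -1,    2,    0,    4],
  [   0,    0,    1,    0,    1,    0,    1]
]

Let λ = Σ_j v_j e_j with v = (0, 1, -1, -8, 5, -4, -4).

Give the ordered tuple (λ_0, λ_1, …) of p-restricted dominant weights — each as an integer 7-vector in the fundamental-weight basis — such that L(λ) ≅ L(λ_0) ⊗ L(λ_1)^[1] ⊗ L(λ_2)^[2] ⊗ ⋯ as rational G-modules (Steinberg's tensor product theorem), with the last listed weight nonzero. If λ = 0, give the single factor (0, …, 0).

Change of basis e → ω: c = M·v where v = (0, 1, -1, -8, 5, -4, -4):
  c_1 = 0*0 + 0*1 + -1*-1 + 0*-8 + 0*5 + 0*-4 + 0*-4 = 1
  c_2 = 0*0 + 0*1 + 0*-1 + 0*-8 + -1*5 + 0*-4 + -2*-4 = 3
  c_3 = -1*0 + 0*1 + 0*-1 + 0*-8 + 0*5 + 0*-4 + 0*-4 = 0
  c_4 = 0*0 + 1*1 + 0*-1 + 0*-8 + 0*5 + 0*-4 + 0*-4 = 1
  c_5 = 2*0 + 0*1 + 0*-1 + 0*-8 + 1*5 + -1*-4 + 2*-4 = 1
  c_6 = 0*0 + 0*1 + 0*-1 + -1*-8 + 2*5 + 0*-4 + 4*-4 = 2
  c_7 = 0*0 + 0*1 + 1*-1 + 0*-8 + 1*5 + 0*-4 + 1*-4 = 0
Base-2 expansion of each c_i:
  c_1 = 1 = 1·2^0
  c_2 = 3 = 1·2^0 + 1·2^1
  c_3 = 0
  c_4 = 1 = 1·2^0
  c_5 = 1 = 1·2^0
  c_6 = 2 = 0·2^0 + 1·2^1
  c_7 = 0
Factor λ_0 = (1, 1, 0, 1, 1, 0, 0)
Factor λ_1 = (0, 1, 0, 0, 0, 1, 0)

((1, 1, 0, 1, 1, 0, 0), (0, 1, 0, 0, 0, 1, 0))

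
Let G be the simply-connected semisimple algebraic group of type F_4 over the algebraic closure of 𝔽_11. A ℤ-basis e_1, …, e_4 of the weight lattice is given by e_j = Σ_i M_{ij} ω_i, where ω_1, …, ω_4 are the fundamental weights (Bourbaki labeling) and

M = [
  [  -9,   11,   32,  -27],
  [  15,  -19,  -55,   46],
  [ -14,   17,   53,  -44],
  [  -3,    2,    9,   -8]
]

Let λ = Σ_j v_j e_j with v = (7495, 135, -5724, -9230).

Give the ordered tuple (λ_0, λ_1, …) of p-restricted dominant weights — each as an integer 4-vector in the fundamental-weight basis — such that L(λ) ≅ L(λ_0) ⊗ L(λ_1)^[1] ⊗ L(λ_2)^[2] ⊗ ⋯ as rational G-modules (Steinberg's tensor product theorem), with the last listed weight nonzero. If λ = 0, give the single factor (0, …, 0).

In the fundamental-weight basis, λ has coordinates c = M·v (v = (7495, 135, -5724, -9230)):
  c_1 = (-9)·(7495) + 11·135 + (32)·(-5724) + (-27)·(-9230) = 72
  c_2 = 15·7495 + (-19)·(135) + (-55)·(-5724) + (46)·(-9230) = 100
  c_3 = (-14)·(7495) + 17·135 + (53)·(-5724) + (-44)·(-9230) = 113
  c_4 = (-3)·(7495) + 2·135 + (9)·(-5724) + (-8)·(-9230) = 109
Writing each c_i in base p = 11:
  c_1 = 72 = 6·11^0 + 6·11^1
  c_2 = 100 = 1·11^0 + 9·11^1
  c_3 = 113 = 3·11^0 + 10·11^1
  c_4 = 109 = 10·11^0 + 9·11^1
λ_0 = (6, 1, 3, 10)
λ_1 = (6, 9, 10, 9)

((6, 1, 3, 10), (6, 9, 10, 9))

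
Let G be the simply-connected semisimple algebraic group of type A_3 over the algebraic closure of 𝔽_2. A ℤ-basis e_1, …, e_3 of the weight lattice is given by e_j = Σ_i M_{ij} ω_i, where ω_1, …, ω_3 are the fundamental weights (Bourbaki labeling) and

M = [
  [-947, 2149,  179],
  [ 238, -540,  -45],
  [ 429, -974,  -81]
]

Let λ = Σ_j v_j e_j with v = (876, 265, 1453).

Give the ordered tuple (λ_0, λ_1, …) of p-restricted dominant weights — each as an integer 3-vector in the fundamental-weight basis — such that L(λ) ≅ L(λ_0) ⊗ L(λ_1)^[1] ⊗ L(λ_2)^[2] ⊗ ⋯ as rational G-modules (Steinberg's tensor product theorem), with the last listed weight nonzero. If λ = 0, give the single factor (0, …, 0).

((0, 1, 1), (0, 1, 0))

In the fundamental-weight basis, λ has coordinates c = M·v (v = (876, 265, 1453)):
  c_1 = (-947)·(876) + (2149)·(265) + (179)·(1453) = 0
  c_2 = (238)·(876) + (-540)·(265) + (-45)·(1453) = 3
  c_3 = (429)·(876) + (-974)·(265) + (-81)·(1453) = 1
Writing each c_i in base p = 2:
  c_1 = 0
  c_2 = 3 = 1·2^0 + 1·2^1
  c_3 = 1 = 1·2^0
Factor λ_0 = (0, 1, 1)
Factor λ_1 = (0, 1, 0)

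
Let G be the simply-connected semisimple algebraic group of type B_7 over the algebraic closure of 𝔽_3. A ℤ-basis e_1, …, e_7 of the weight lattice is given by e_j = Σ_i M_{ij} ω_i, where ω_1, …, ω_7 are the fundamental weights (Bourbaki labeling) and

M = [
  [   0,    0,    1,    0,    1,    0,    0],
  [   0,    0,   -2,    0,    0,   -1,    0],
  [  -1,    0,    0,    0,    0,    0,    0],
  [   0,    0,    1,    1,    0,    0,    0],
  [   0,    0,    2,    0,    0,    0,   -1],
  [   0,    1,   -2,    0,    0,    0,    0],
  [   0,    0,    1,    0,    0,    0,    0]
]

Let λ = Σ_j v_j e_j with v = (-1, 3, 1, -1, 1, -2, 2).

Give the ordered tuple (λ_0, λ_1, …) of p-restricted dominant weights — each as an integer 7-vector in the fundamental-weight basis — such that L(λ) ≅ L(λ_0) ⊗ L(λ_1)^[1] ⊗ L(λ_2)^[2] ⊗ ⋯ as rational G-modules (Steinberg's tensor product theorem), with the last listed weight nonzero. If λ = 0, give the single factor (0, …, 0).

((2, 0, 1, 0, 0, 1, 1),)

Converting to the ω-basis (c_i = row i of M dotted with v = (-1, 3, 1, -1, 1, -2, 2)):
  c_1 = (0)·(-1) + 0·3 + 1·1 + (0)·(-1) + 1·1 + (0)·(-2) + 0·2 = 2
  c_2 = (0)·(-1) + 0·3 + (-2)·(1) + (0)·(-1) + 0·1 + (-1)·(-2) + 0·2 = 0
  c_3 = (-1)·(-1) + 0·3 + 0·1 + (0)·(-1) + 0·1 + (0)·(-2) + 0·2 = 1
  c_4 = (0)·(-1) + 0·3 + 1·1 + (1)·(-1) + 0·1 + (0)·(-2) + 0·2 = 0
  c_5 = (0)·(-1) + 0·3 + 2·1 + (0)·(-1) + 0·1 + (0)·(-2) + (-1)·(2) = 0
  c_6 = (0)·(-1) + 1·3 + (-2)·(1) + (0)·(-1) + 0·1 + (0)·(-2) + 0·2 = 1
  c_7 = (0)·(-1) + 0·3 + 1·1 + (0)·(-1) + 0·1 + (0)·(-2) + 0·2 = 1
Base-3 expansion of each c_i:
  c_1 = 2 = 2·3^0
  c_2 = 0
  c_3 = 1 = 1·3^0
  c_4 = 0
  c_5 = 0
  c_6 = 1 = 1·3^0
  c_7 = 1 = 1·3^0
λ_0 = (2, 0, 1, 0, 0, 1, 1)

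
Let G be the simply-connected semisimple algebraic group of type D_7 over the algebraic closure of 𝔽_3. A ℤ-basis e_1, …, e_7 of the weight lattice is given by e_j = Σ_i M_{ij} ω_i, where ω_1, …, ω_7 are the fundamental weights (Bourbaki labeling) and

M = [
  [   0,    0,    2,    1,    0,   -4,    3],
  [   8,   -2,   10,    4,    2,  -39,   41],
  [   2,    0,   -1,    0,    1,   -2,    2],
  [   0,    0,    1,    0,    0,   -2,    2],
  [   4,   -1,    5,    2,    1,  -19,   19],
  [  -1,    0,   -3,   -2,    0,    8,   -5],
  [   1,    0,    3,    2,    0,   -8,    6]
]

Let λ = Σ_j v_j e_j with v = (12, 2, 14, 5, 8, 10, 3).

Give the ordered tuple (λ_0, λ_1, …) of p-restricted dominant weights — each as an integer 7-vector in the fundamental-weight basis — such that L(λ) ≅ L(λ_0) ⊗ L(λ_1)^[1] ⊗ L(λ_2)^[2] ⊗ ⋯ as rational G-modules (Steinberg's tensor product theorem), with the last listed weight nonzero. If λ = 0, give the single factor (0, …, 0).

In the fundamental-weight basis, λ has coordinates c = M·v (v = (12, 2, 14, 5, 8, 10, 3)):
  c_1 = (0)·(12) + (0)·(2) + (2)·(14) + (1)·(5) + (0)·(8) + (-4)·(10) + (3)·(3) = 2
  c_2 = (8)·(12) + (-2)·(2) + (10)·(14) + (4)·(5) + (2)·(8) + (-39)·(10) + (41)·(3) = 1
  c_3 = (2)·(12) + (0)·(2) + (-1)·(14) + (0)·(5) + (1)·(8) + (-2)·(10) + (2)·(3) = 4
  c_4 = (0)·(12) + (0)·(2) + (1)·(14) + (0)·(5) + (0)·(8) + (-2)·(10) + (2)·(3) = 0
  c_5 = (4)·(12) + (-1)·(2) + (5)·(14) + (2)·(5) + (1)·(8) + (-19)·(10) + (19)·(3) = 1
  c_6 = (-1)·(12) + (0)·(2) + (-3)·(14) + (-2)·(5) + (0)·(8) + (8)·(10) + (-5)·(3) = 1
  c_7 = (1)·(12) + (0)·(2) + (3)·(14) + (2)·(5) + (0)·(8) + (-8)·(10) + (6)·(3) = 2
Writing each c_i in base p = 3:
  c_1 = 2 = 2·3^0
  c_2 = 1 = 1·3^0
  c_3 = 4 = 1·3^0 + 1·3^1
  c_4 = 0
  c_5 = 1 = 1·3^0
  c_6 = 1 = 1·3^0
  c_7 = 2 = 2·3^0
p-restricted factor λ_0 = (2, 1, 1, 0, 1, 1, 2)
p-restricted factor λ_1 = (0, 0, 1, 0, 0, 0, 0)

((2, 1, 1, 0, 1, 1, 2), (0, 0, 1, 0, 0, 0, 0))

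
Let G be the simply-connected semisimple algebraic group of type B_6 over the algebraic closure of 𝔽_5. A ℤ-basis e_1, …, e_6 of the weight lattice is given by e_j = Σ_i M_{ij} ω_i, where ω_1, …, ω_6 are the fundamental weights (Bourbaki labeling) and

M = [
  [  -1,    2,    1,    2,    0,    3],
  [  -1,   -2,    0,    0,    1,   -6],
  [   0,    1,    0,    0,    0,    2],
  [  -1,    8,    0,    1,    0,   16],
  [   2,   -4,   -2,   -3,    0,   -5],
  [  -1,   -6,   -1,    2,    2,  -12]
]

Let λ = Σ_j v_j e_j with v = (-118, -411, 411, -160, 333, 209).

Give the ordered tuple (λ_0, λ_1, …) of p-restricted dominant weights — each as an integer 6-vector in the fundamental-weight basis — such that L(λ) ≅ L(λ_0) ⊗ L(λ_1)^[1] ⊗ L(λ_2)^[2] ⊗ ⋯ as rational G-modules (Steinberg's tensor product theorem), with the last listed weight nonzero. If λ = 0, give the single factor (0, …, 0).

((4, 4, 2, 4, 1, 1), (2, 3, 1, 2, 4, 2))

In the fundamental-weight basis, λ has coordinates c = M·v (v = (-118, -411, 411, -160, 333, 209)):
  c_1 = (-1)·(-118) + (2)·(-411) + (1)·(411) + (2)·(-160) + (0)·(333) + (3)·(209) = 14
  c_2 = (-1)·(-118) + (-2)·(-411) + (0)·(411) + (0)·(-160) + (1)·(333) + (-6)·(209) = 19
  c_3 = (0)·(-118) + (1)·(-411) + (0)·(411) + (0)·(-160) + (0)·(333) + (2)·(209) = 7
  c_4 = (-1)·(-118) + (8)·(-411) + (0)·(411) + (1)·(-160) + (0)·(333) + (16)·(209) = 14
  c_5 = (2)·(-118) + (-4)·(-411) + (-2)·(411) + (-3)·(-160) + (0)·(333) + (-5)·(209) = 21
  c_6 = (-1)·(-118) + (-6)·(-411) + (-1)·(411) + (2)·(-160) + (2)·(333) + (-12)·(209) = 11
Writing each c_i in base p = 5:
  c_1 = 14 = 4·5^0 + 2·5^1
  c_2 = 19 = 4·5^0 + 3·5^1
  c_3 = 7 = 2·5^0 + 1·5^1
  c_4 = 14 = 4·5^0 + 2·5^1
  c_5 = 21 = 1·5^0 + 4·5^1
  c_6 = 11 = 1·5^0 + 2·5^1
p-restricted factor λ_0 = (4, 4, 2, 4, 1, 1)
p-restricted factor λ_1 = (2, 3, 1, 2, 4, 2)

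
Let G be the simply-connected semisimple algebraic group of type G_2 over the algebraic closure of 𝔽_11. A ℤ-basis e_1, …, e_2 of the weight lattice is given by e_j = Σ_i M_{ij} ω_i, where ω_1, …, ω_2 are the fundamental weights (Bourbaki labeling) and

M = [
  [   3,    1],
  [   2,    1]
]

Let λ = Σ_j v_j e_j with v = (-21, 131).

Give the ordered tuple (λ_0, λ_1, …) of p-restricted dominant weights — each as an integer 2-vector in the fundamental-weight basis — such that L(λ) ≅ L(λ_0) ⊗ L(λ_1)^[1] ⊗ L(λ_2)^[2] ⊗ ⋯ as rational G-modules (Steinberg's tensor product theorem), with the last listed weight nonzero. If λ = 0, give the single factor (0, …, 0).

((2, 1), (6, 8))

Change of basis e → ω: c = M·v where v = (-21, 131):
  c_1 = 3*-21 + 1*131 = 68
  c_2 = 2*-21 + 1*131 = 89
p = 11; digits c_i = Σ_j d_{ij}·11^j, 0 ≤ d_{ij} < 11:
  c_1 = 68 = 2·11^0 + 6·11^1
  c_2 = 89 = 1·11^0 + 8·11^1
λ_0 = (2, 1)
λ_1 = (6, 8)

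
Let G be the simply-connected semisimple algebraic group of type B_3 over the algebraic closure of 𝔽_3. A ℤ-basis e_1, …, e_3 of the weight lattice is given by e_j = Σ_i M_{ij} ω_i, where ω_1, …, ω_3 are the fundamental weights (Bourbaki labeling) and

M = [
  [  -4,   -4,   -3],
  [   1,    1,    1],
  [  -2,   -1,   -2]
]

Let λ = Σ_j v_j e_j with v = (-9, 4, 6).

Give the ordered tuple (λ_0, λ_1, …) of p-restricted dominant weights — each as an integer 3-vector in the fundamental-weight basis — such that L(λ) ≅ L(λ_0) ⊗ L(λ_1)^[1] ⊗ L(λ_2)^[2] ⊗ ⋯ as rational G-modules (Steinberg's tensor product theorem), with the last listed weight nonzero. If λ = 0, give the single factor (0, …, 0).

Compute c_i = Σ_j M_{ij} v_j with v = (-9, 4, 6):
  c_1 = (-4)·(-9) + (-4)·(4) + (-3)·(6) = 2
  c_2 = (1)·(-9) + 1·4 + 1·6 = 1
  c_3 = (-2)·(-9) + (-1)·(4) + (-2)·(6) = 2
Expand coordinatewise in base 3:
  c_1 = 2 = 2·3^0
  c_2 = 1 = 1·3^0
  c_3 = 2 = 2·3^0
Factor λ_0 = (2, 1, 2)

((2, 1, 2),)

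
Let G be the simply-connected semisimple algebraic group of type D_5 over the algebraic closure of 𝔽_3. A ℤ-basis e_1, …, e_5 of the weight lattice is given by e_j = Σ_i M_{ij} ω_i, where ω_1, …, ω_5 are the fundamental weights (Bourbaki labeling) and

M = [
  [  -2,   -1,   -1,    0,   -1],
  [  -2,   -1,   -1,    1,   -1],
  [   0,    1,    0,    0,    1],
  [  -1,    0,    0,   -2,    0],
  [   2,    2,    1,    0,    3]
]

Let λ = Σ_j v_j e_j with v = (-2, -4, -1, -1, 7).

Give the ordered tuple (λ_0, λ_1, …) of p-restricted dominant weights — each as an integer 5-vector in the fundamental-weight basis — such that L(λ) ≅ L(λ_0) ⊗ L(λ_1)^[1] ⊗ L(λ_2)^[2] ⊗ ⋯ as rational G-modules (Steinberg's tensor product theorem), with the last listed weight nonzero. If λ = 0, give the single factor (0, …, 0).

In the fundamental-weight basis, λ has coordinates c = M·v (v = (-2, -4, -1, -1, 7)):
  c_1 = -2*-2 + -1*-4 + -1*-1 + 0*-1 + -1*7 = 2
  c_2 = -2*-2 + -1*-4 + -1*-1 + 1*-1 + -1*7 = 1
  c_3 = 0*-2 + 1*-4 + 0*-1 + 0*-1 + 1*7 = 3
  c_4 = -1*-2 + 0*-4 + 0*-1 + -2*-1 + 0*7 = 4
  c_5 = 2*-2 + 2*-4 + 1*-1 + 0*-1 + 3*7 = 8
Base-3 expansion of each c_i:
  c_1 = 2 = 2·3^0
  c_2 = 1 = 1·3^0
  c_3 = 3 = 0·3^0 + 1·3^1
  c_4 = 4 = 1·3^0 + 1·3^1
  c_5 = 8 = 2·3^0 + 2·3^1
Factor λ_0 = (2, 1, 0, 1, 2)
Factor λ_1 = (0, 0, 1, 1, 2)

((2, 1, 0, 1, 2), (0, 0, 1, 1, 2))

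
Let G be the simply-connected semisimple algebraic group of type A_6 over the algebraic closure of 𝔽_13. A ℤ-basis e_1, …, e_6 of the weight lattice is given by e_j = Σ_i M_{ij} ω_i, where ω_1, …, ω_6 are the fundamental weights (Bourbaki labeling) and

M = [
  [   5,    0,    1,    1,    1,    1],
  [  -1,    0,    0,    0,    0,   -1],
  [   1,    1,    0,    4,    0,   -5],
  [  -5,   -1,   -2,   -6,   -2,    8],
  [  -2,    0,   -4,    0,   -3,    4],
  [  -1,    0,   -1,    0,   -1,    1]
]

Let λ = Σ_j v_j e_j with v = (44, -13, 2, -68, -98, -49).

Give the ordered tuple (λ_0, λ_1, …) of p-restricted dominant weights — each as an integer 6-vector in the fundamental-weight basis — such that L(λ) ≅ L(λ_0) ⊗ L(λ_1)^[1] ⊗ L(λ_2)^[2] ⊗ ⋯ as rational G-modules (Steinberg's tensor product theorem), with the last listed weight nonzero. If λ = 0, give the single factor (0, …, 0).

Converting to the ω-basis (c_i = row i of M dotted with v = (44, -13, 2, -68, -98, -49)):
  c_1 = 5*44 + 0*-13 + 1*2 + 1*-68 + 1*-98 + 1*-49 = 7
  c_2 = -1*44 + 0*-13 + 0*2 + 0*-68 + 0*-98 + -1*-49 = 5
  c_3 = 1*44 + 1*-13 + 0*2 + 4*-68 + 0*-98 + -5*-49 = 4
  c_4 = -5*44 + -1*-13 + -2*2 + -6*-68 + -2*-98 + 8*-49 = 1
  c_5 = -2*44 + 0*-13 + -4*2 + 0*-68 + -3*-98 + 4*-49 = 2
  c_6 = -1*44 + 0*-13 + -1*2 + 0*-68 + -1*-98 + 1*-49 = 3
Base-13 expansion of each c_i:
  c_1 = 7 = 7·13^0
  c_2 = 5 = 5·13^0
  c_3 = 4 = 4·13^0
  c_4 = 1 = 1·13^0
  c_5 = 2 = 2·13^0
  c_6 = 3 = 3·13^0
p-restricted factor λ_0 = (7, 5, 4, 1, 2, 3)

((7, 5, 4, 1, 2, 3),)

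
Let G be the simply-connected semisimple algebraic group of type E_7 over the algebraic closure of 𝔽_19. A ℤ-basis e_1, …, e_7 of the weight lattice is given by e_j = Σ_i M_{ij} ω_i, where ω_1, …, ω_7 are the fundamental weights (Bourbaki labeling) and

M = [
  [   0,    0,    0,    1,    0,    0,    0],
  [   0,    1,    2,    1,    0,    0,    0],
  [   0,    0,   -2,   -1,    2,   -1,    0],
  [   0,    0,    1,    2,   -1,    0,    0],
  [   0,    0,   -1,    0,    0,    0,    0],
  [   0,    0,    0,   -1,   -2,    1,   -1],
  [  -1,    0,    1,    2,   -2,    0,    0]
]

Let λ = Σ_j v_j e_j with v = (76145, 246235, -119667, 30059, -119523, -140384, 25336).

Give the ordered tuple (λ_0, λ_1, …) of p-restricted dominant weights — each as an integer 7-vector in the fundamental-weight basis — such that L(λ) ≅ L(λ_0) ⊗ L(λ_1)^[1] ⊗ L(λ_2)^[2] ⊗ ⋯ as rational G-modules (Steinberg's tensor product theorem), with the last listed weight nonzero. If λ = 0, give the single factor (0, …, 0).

In the fundamental-weight basis, λ has coordinates c = M·v (v = (76145, 246235, -119667, 30059, -119523, -140384, 25336)):
  c_1 = (0)·(76145) + (0)·(246235) + (0)·(-119667) + (1)·(30059) + (0)·(-119523) + (0)·(-140384) + (0)·(25336) = 30059
  c_2 = (0)·(76145) + (1)·(246235) + (2)·(-119667) + (1)·(30059) + (0)·(-119523) + (0)·(-140384) + (0)·(25336) = 36960
  c_3 = (0)·(76145) + (0)·(246235) + (-2)·(-119667) + (-1)·(30059) + (2)·(-119523) + (-1)·(-140384) + (0)·(25336) = 110613
  c_4 = (0)·(76145) + (0)·(246235) + (1)·(-119667) + (2)·(30059) + (-1)·(-119523) + (0)·(-140384) + (0)·(25336) = 59974
  c_5 = (0)·(76145) + (0)·(246235) + (-1)·(-119667) + (0)·(30059) + (0)·(-119523) + (0)·(-140384) + (0)·(25336) = 119667
  c_6 = (0)·(76145) + (0)·(246235) + (0)·(-119667) + (-1)·(30059) + (-2)·(-119523) + (1)·(-140384) + (-1)·(25336) = 43267
  c_7 = (-1)·(76145) + (0)·(246235) + (1)·(-119667) + (2)·(30059) + (-2)·(-119523) + (0)·(-140384) + (0)·(25336) = 103352
Base-19 expansion of each c_i:
  c_1 = 30059 = 1·19^0 + 5·19^1 + 7·19^2 + 4·19^3
  c_2 = 36960 = 5·19^0 + 7·19^1 + 7·19^2 + 5·19^3
  c_3 = 110613 = 14·19^0 + 7·19^1 + 2·19^2 + 16·19^3
  c_4 = 59974 = 10·19^0 + 2·19^1 + 14·19^2 + 8·19^3
  c_5 = 119667 = 5·19^0 + 9·19^1 + 8·19^2 + 17·19^3
  c_6 = 43267 = 4·19^0 + 16·19^1 + 5·19^2 + 6·19^3
  c_7 = 103352 = 11·19^0 + 5·19^1 + 1·19^2 + 15·19^3
Factor λ_0 = (1, 5, 14, 10, 5, 4, 11)
Factor λ_1 = (5, 7, 7, 2, 9, 16, 5)
Factor λ_2 = (7, 7, 2, 14, 8, 5, 1)
Factor λ_3 = (4, 5, 16, 8, 17, 6, 15)

((1, 5, 14, 10, 5, 4, 11), (5, 7, 7, 2, 9, 16, 5), (7, 7, 2, 14, 8, 5, 1), (4, 5, 16, 8, 17, 6, 15))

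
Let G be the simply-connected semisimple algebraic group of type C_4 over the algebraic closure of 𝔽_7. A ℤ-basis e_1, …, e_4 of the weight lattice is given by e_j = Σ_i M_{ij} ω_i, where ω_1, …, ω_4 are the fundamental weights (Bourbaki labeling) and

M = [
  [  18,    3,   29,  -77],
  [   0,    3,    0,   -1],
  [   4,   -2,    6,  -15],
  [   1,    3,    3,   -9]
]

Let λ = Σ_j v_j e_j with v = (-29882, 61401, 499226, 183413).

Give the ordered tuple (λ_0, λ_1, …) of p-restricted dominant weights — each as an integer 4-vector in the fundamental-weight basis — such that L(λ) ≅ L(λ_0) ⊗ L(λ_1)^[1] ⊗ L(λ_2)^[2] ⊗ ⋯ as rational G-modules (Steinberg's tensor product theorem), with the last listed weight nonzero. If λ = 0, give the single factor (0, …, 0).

In the fundamental-weight basis, λ has coordinates c = M·v (v = (-29882, 61401, 499226, 183413)):
  c_1 = 18*-29882 + 3*61401 + 29*499226 + -77*183413 = 1080
  c_2 = 0*-29882 + 3*61401 + 0*499226 + -1*183413 = 790
  c_3 = 4*-29882 + -2*61401 + 6*499226 + -15*183413 = 1831
  c_4 = 1*-29882 + 3*61401 + 3*499226 + -9*183413 = 1282
Writing each c_i in base p = 7:
  c_1 = 1080 = 2·7^0 + 0·7^1 + 1·7^2 + 3·7^3
  c_2 = 790 = 6·7^0 + 0·7^1 + 2·7^2 + 2·7^3
  c_3 = 1831 = 4·7^0 + 2·7^1 + 2·7^2 + 5·7^3
  c_4 = 1282 = 1·7^0 + 1·7^1 + 5·7^2 + 3·7^3
p-restricted factor λ_0 = (2, 6, 4, 1)
p-restricted factor λ_1 = (0, 0, 2, 1)
p-restricted factor λ_2 = (1, 2, 2, 5)
p-restricted factor λ_3 = (3, 2, 5, 3)

((2, 6, 4, 1), (0, 0, 2, 1), (1, 2, 2, 5), (3, 2, 5, 3))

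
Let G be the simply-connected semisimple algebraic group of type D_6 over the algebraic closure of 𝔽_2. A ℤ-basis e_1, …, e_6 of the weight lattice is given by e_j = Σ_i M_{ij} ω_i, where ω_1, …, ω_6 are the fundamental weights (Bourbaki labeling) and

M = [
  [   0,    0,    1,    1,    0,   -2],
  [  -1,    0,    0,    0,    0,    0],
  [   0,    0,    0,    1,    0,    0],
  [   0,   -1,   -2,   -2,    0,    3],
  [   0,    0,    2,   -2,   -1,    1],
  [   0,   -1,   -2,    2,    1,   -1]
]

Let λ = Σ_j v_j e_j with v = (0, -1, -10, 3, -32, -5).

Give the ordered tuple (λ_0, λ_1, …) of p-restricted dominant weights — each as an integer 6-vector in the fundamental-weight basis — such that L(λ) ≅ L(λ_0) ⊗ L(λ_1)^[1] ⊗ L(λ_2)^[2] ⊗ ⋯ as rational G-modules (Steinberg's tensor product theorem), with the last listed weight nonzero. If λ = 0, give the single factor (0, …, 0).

Converting to the ω-basis (c_i = row i of M dotted with v = (0, -1, -10, 3, -32, -5)):
  c_1 = (0)·(0) + (0)·(-1) + (1)·(-10) + (1)·(3) + (0)·(-32) + (-2)·(-5) = 3
  c_2 = (-1)·(0) + (0)·(-1) + (0)·(-10) + (0)·(3) + (0)·(-32) + (0)·(-5) = 0
  c_3 = (0)·(0) + (0)·(-1) + (0)·(-10) + (1)·(3) + (0)·(-32) + (0)·(-5) = 3
  c_4 = (0)·(0) + (-1)·(-1) + (-2)·(-10) + (-2)·(3) + (0)·(-32) + (3)·(-5) = 0
  c_5 = (0)·(0) + (0)·(-1) + (2)·(-10) + (-2)·(3) + (-1)·(-32) + (1)·(-5) = 1
  c_6 = (0)·(0) + (-1)·(-1) + (-2)·(-10) + (2)·(3) + (1)·(-32) + (-1)·(-5) = 0
Base-2 expansion of each c_i:
  c_1 = 3 = 1·2^0 + 1·2^1
  c_2 = 0
  c_3 = 3 = 1·2^0 + 1·2^1
  c_4 = 0
  c_5 = 1 = 1·2^0
  c_6 = 0
Factor λ_0 = (1, 0, 1, 0, 1, 0)
Factor λ_1 = (1, 0, 1, 0, 0, 0)

((1, 0, 1, 0, 1, 0), (1, 0, 1, 0, 0, 0))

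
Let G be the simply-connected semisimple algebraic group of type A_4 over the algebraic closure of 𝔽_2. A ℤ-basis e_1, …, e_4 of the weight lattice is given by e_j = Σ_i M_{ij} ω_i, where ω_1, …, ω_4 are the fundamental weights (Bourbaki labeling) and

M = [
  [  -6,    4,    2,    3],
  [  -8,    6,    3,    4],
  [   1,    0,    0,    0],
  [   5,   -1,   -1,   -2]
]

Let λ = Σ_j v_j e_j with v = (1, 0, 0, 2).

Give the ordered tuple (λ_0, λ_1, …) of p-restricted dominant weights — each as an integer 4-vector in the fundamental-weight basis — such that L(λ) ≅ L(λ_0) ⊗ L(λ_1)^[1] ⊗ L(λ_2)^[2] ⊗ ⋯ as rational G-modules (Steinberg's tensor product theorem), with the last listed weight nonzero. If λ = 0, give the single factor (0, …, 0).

((0, 0, 1, 1),)

In the fundamental-weight basis, λ has coordinates c = M·v (v = (1, 0, 0, 2)):
  c_1 = (-6)·(1) + 4·0 + 2·0 + 3·2 = 0
  c_2 = (-8)·(1) + 6·0 + 3·0 + 4·2 = 0
  c_3 = 1·1 + 0·0 + 0·0 + 0·2 = 1
  c_4 = 5·1 + (-1)·(0) + (-1)·(0) + (-2)·(2) = 1
Writing each c_i in base p = 2:
  c_1 = 0
  c_2 = 0
  c_3 = 1 = 1·2^0
  c_4 = 1 = 1·2^0
λ_0 = (0, 0, 1, 1)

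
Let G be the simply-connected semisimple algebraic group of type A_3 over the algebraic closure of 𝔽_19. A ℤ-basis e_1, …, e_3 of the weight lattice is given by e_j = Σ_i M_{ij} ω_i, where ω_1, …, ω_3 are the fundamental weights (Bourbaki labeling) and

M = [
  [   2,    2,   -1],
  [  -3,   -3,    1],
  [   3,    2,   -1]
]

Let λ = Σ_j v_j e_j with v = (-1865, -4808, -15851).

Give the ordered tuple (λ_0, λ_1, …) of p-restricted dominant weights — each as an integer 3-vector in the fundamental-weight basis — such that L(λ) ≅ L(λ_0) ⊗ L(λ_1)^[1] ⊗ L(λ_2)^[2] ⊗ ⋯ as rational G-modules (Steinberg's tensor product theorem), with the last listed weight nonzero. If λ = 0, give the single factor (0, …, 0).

Converting to the ω-basis (c_i = row i of M dotted with v = (-1865, -4808, -15851)):
  c_1 = (2)·(-1865) + (2)·(-4808) + (-1)·(-15851) = 2505
  c_2 = (-3)·(-1865) + (-3)·(-4808) + (1)·(-15851) = 4168
  c_3 = (3)·(-1865) + (2)·(-4808) + (-1)·(-15851) = 640
Base-19 expansion of each c_i:
  c_1 = 2505 = 16·19^0 + 17·19^1 + 6·19^2
  c_2 = 4168 = 7·19^0 + 10·19^1 + 11·19^2
  c_3 = 640 = 13·19^0 + 14·19^1 + 1·19^2
p-restricted factor λ_0 = (16, 7, 13)
p-restricted factor λ_1 = (17, 10, 14)
p-restricted factor λ_2 = (6, 11, 1)

((16, 7, 13), (17, 10, 14), (6, 11, 1))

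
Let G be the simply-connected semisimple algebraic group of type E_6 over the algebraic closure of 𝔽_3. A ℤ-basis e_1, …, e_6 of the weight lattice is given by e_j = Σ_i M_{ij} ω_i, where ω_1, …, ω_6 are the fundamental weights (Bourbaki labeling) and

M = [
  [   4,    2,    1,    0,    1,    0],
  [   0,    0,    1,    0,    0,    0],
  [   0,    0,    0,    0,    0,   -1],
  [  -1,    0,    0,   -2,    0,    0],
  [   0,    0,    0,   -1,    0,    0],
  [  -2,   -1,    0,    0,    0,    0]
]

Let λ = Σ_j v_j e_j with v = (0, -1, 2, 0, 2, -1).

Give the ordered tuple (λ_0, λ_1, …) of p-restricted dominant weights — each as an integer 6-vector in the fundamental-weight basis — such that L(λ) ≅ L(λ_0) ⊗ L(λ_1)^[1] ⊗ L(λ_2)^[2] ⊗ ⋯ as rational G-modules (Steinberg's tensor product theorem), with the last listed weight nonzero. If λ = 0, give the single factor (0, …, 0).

Compute c_i = Σ_j M_{ij} v_j with v = (0, -1, 2, 0, 2, -1):
  c_1 = 4*0 + 2*-1 + 1*2 + 0*0 + 1*2 + 0*-1 = 2
  c_2 = 0*0 + 0*-1 + 1*2 + 0*0 + 0*2 + 0*-1 = 2
  c_3 = 0*0 + 0*-1 + 0*2 + 0*0 + 0*2 + -1*-1 = 1
  c_4 = -1*0 + 0*-1 + 0*2 + -2*0 + 0*2 + 0*-1 = 0
  c_5 = 0*0 + 0*-1 + 0*2 + -1*0 + 0*2 + 0*-1 = 0
  c_6 = -2*0 + -1*-1 + 0*2 + 0*0 + 0*2 + 0*-1 = 1
Writing each c_i in base p = 3:
  c_1 = 2 = 2·3^0
  c_2 = 2 = 2·3^0
  c_3 = 1 = 1·3^0
  c_4 = 0
  c_5 = 0
  c_6 = 1 = 1·3^0
p-restricted factor λ_0 = (2, 2, 1, 0, 0, 1)

((2, 2, 1, 0, 0, 1),)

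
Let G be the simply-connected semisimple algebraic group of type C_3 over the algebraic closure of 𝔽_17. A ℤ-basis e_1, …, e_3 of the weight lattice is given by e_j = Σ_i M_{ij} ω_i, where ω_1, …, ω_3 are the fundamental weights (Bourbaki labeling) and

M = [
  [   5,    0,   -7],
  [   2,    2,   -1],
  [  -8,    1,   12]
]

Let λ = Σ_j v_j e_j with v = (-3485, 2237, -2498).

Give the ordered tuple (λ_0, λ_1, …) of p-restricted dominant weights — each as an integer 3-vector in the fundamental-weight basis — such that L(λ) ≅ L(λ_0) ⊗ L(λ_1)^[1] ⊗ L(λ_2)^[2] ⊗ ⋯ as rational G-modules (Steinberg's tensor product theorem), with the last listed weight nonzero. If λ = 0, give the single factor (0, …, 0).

((10, 2, 5), (3, 0, 8))

Compute c_i = Σ_j M_{ij} v_j with v = (-3485, 2237, -2498):
  c_1 = (5)·(-3485) + 0·2237 + (-7)·(-2498) = 61
  c_2 = (2)·(-3485) + 2·2237 + (-1)·(-2498) = 2
  c_3 = (-8)·(-3485) + 1·2237 + (12)·(-2498) = 141
Writing each c_i in base p = 17:
  c_1 = 61 = 10·17^0 + 3·17^1
  c_2 = 2 = 2·17^0
  c_3 = 141 = 5·17^0 + 8·17^1
λ_0 = (10, 2, 5)
λ_1 = (3, 0, 8)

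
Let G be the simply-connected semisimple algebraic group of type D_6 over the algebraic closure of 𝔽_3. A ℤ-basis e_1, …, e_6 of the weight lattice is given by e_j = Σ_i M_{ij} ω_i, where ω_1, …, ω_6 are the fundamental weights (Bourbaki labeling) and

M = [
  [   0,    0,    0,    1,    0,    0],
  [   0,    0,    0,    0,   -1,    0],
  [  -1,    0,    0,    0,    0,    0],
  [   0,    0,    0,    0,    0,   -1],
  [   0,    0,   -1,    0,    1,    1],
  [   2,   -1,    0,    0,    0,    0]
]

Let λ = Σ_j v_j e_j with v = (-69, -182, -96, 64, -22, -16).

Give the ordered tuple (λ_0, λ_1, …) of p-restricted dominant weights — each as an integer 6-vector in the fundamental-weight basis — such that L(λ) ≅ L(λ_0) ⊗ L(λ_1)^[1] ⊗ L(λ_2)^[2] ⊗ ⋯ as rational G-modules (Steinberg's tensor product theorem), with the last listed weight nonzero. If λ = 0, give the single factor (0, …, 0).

ω-coordinates c = M·v, v = (-69, -182, -96, 64, -22, -16):
  c_1 = 0*-69 + 0*-182 + 0*-96 + 1*64 + 0*-22 + 0*-16 = 64
  c_2 = 0*-69 + 0*-182 + 0*-96 + 0*64 + -1*-22 + 0*-16 = 22
  c_3 = -1*-69 + 0*-182 + 0*-96 + 0*64 + 0*-22 + 0*-16 = 69
  c_4 = 0*-69 + 0*-182 + 0*-96 + 0*64 + 0*-22 + -1*-16 = 16
  c_5 = 0*-69 + 0*-182 + -1*-96 + 0*64 + 1*-22 + 1*-16 = 58
  c_6 = 2*-69 + -1*-182 + 0*-96 + 0*64 + 0*-22 + 0*-16 = 44
Expand coordinatewise in base 3:
  c_1 = 64 = 1·3^0 + 0·3^1 + 1·3^2 + 2·3^3
  c_2 = 22 = 1·3^0 + 1·3^1 + 2·3^2
  c_3 = 69 = 0·3^0 + 2·3^1 + 1·3^2 + 2·3^3
  c_4 = 16 = 1·3^0 + 2·3^1 + 1·3^2
  c_5 = 58 = 1·3^0 + 1·3^1 + 0·3^2 + 2·3^3
  c_6 = 44 = 2·3^0 + 2·3^1 + 1·3^2 + 1·3^3
p-restricted factor λ_0 = (1, 1, 0, 1, 1, 2)
p-restricted factor λ_1 = (0, 1, 2, 2, 1, 2)
p-restricted factor λ_2 = (1, 2, 1, 1, 0, 1)
p-restricted factor λ_3 = (2, 0, 2, 0, 2, 1)

((1, 1, 0, 1, 1, 2), (0, 1, 2, 2, 1, 2), (1, 2, 1, 1, 0, 1), (2, 0, 2, 0, 2, 1))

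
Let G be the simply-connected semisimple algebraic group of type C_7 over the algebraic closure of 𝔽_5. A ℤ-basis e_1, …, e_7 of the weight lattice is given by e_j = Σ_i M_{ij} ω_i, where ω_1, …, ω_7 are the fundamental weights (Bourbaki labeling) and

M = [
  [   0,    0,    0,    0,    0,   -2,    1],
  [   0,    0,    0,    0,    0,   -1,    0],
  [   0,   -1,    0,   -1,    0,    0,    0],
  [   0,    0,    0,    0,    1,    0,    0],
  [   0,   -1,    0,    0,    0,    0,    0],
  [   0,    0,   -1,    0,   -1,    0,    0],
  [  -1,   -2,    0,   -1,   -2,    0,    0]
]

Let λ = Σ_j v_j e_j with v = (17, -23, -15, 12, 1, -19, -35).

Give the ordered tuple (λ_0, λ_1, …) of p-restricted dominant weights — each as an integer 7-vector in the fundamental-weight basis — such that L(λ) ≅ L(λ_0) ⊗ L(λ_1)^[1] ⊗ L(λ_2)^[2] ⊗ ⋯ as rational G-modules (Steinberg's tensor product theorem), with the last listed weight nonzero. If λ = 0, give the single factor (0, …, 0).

((3, 4, 1, 1, 3, 4, 0), (0, 3, 2, 0, 4, 2, 3))

In the fundamental-weight basis, λ has coordinates c = M·v (v = (17, -23, -15, 12, 1, -19, -35)):
  c_1 = 0·17 + (0)·(-23) + (0)·(-15) + 0·12 + 0·1 + (-2)·(-19) + (1)·(-35) = 3
  c_2 = 0·17 + (0)·(-23) + (0)·(-15) + 0·12 + 0·1 + (-1)·(-19) + (0)·(-35) = 19
  c_3 = 0·17 + (-1)·(-23) + (0)·(-15) + (-1)·(12) + 0·1 + (0)·(-19) + (0)·(-35) = 11
  c_4 = 0·17 + (0)·(-23) + (0)·(-15) + 0·12 + 1·1 + (0)·(-19) + (0)·(-35) = 1
  c_5 = 0·17 + (-1)·(-23) + (0)·(-15) + 0·12 + 0·1 + (0)·(-19) + (0)·(-35) = 23
  c_6 = 0·17 + (0)·(-23) + (-1)·(-15) + 0·12 + (-1)·(1) + (0)·(-19) + (0)·(-35) = 14
  c_7 = (-1)·(17) + (-2)·(-23) + (0)·(-15) + (-1)·(12) + (-2)·(1) + (0)·(-19) + (0)·(-35) = 15
Expand coordinatewise in base 5:
  c_1 = 3 = 3·5^0
  c_2 = 19 = 4·5^0 + 3·5^1
  c_3 = 11 = 1·5^0 + 2·5^1
  c_4 = 1 = 1·5^0
  c_5 = 23 = 3·5^0 + 4·5^1
  c_6 = 14 = 4·5^0 + 2·5^1
  c_7 = 15 = 0·5^0 + 3·5^1
Factor λ_0 = (3, 4, 1, 1, 3, 4, 0)
Factor λ_1 = (0, 3, 2, 0, 4, 2, 3)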